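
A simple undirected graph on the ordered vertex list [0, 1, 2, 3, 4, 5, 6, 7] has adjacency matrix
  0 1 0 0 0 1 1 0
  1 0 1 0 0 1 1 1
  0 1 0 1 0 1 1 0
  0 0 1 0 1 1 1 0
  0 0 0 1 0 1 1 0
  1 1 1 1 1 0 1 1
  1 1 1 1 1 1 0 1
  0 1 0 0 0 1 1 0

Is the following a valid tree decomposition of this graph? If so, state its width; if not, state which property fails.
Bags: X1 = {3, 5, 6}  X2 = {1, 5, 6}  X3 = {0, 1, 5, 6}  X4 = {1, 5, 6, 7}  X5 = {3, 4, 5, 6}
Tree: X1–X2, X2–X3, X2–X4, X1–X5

A tree decomposition must satisfy three properties: every vertex lies in some bag; for every edge, both endpoints lie together in some bag; and for every vertex, the bags containing it form a connected subtree. Here vertex 2 appears in no bag, so the decomposition is invalid.

No — vertex 2 appears in no bag.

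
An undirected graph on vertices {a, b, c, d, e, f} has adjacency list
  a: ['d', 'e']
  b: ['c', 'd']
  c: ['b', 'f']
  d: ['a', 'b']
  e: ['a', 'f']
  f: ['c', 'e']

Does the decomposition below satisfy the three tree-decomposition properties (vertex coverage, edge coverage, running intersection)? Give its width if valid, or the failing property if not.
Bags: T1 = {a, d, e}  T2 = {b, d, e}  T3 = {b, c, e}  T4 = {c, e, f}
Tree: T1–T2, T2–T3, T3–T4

Yes; width 2.

Checking the three conditions: (i) the bags cover all of {a, b, c, d, e, f}; (ii) for each edge, some bag contains both endpoints; (iii) the bags containing any fixed vertex form a subtree. All hold, so the decomposition is valid with width 3 − 1 = 2.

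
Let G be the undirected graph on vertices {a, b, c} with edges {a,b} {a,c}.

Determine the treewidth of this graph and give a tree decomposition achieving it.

Treewidth 1.
One optimal decomposition is:
Bags: B1 = {a, b}  B2 = {a, c}
Tree: B1–B2

Each bag holds 2 vertices, so the decomposition has width 1, which upper-bounds the treewidth. Since G has at least one edge (e.g. b–a), it is not an edgeless graph, so tw(G) ≥ 1. Therefore the treewidth is 1.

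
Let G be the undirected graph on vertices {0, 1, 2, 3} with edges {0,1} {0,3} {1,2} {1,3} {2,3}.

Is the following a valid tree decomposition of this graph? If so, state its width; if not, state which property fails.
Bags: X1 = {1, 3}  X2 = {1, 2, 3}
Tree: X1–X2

No — vertex 0 appears in no bag.

A tree decomposition must satisfy three properties: every vertex lies in some bag; for every edge, both endpoints lie together in some bag; and for every vertex, the bags containing it form a connected subtree. Here vertex 0 appears in no bag, so the decomposition is invalid.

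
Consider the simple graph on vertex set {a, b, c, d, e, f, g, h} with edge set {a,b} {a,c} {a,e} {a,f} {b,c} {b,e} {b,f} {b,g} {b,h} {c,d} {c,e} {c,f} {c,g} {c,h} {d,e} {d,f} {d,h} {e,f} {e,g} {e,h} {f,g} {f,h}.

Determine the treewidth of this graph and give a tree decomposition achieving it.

Treewidth 4.
One optimal decomposition is:
Bags: B1 = {b, c, e, f, h}  B2 = {a, b, c, e, f}  B3 = {b, c, e, f, g}  B4 = {c, d, e, f, h}
Tree: B1–B2, B2–B3, B1–B4

Each bag holds 5 vertices, so the decomposition has width 4, which upper-bounds the treewidth. On the other hand G contains the 5-clique {c, d, e, f, h}. A clique must lie in a single bag of any decomposition, so no decomposition can have width below 4. Hence tw(G) = 4 exactly.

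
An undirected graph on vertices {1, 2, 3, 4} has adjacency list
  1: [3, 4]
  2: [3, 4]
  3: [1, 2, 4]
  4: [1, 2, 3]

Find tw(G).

2

A width-2 tree decomposition is:
Bags: B1 = {2, 3, 4}  B2 = {1, 3, 4}
Tree: B1–B2
Each bag holds 3 vertices, so the decomposition has width 2, which upper-bounds the treewidth. For the lower bound, the 3 vertices {1, 3, 4} are pairwise adjacent, and any tree decomposition puts a clique entirely inside one bag — forcing width ≥ 2. Hence tw(G) = 2 exactly.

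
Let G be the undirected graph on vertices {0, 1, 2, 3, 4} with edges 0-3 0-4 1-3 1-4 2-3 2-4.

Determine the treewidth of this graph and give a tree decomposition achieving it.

Every bag has size at most 3, so the width is 3 − 1 = 2 and tw(G) ≤ 2. Since 3–0–4–1–3 is a cycle in G, G is not acyclic. Forests are exactly the graphs of treewidth ≤ 1, so tw(G) ≥ 2. The upper and lower bounds meet at 2, so that is the treewidth.

Treewidth 2.
Bags: B1 = {0, 3, 4}  B2 = {1, 3, 4}  B3 = {2, 3, 4}
Tree: B1–B2, B2–B3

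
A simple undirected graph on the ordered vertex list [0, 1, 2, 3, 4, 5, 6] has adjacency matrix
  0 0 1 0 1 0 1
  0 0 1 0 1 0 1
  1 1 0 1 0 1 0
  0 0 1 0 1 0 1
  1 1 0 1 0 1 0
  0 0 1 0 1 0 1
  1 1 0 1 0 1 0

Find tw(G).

A width-3 tree decomposition is:
Bags: B1 = {0, 2, 4, 6}  B2 = {2, 4, 5, 6}  B3 = {1, 2, 4, 6}  B4 = {2, 3, 4, 6}
Tree: B1–B2, B2–B3, B3–B4
The largest bag has 4 vertices, giving width 3; this decomposition certifies tw(G) ≤ 3. For the lower bound: the 4 vertex sets {0,4}, {5,6}, {2}, {1} are disjoint, each induces a connected subgraph, and every pair is joined by at least one edge of G. Contracting each set to a single vertex therefore yields K_{4} as a minor, and since treewidth is minor-monotone, tw(G) ≥ tw(K_{4}) = 3. Hence tw(G) = 3 exactly.

3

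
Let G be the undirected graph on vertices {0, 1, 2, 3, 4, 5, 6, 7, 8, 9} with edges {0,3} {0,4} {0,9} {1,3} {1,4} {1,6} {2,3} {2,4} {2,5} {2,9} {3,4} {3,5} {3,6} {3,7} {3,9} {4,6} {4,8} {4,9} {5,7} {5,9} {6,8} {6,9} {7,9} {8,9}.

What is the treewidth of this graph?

3

A width-3 tree decomposition is:
Bags: B1 = {1, 3, 4, 6}  B2 = {3, 4, 6, 9}  B3 = {2, 3, 4, 9}  B4 = {2, 3, 5, 9}  B5 = {4, 6, 8, 9}  B6 = {0, 3, 4, 9}  B7 = {3, 5, 7, 9}
Tree: B1–B2, B2–B3, B3–B4, B2–B5, B2–B6, B4–B7
Every bag has size at most 4, so the width is 4 − 1 = 3 and tw(G) ≤ 3. Conversely, {4, 6, 8, 9} is a clique of size 4, and the vertices of any clique must share a bag in every tree decomposition; so some bag has ≥ 4 vertices and tw(G) ≥ 3. The upper and lower bounds meet at 3, so that is the treewidth.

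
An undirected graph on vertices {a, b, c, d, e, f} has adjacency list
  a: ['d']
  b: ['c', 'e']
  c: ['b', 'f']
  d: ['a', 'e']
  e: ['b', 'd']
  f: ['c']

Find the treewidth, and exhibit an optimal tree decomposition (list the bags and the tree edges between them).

Treewidth 1.
One such decomposition:
Bags: B1 = {c, f}  B2 = {b, c}  B3 = {b, e}  B4 = {d, e}  B5 = {a, d}
Tree: B1–B2, B2–B3, B3–B4, B4–B5

Every bag has size at most 2, so the width is 2 − 1 = 1 and tw(G) ≤ 1. G has an edge, so its treewidth is at least 1. The upper and lower bounds meet at 1, so that is the treewidth.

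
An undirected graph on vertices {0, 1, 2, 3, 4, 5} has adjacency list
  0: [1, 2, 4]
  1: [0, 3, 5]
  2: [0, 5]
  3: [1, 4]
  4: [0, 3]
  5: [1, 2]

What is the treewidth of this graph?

A width-2 tree decomposition is:
Bags: B1 = {1, 2, 5}  B2 = {0, 1, 2}  B3 = {0, 1, 3}  B4 = {0, 3, 4}
Tree: B1–B2, B2–B3, B3–B4
The largest bag has 3 vertices, giving width 2; this decomposition certifies tw(G) ≤ 2. The edges 5–2–0–1–5 form a cycle, so G is not a tree and its treewidth is at least 2. Therefore the treewidth is 2.

2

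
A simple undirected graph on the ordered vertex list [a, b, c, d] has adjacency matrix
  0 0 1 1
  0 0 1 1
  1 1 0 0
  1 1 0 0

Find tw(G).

2

A width-2 tree decomposition is:
Bags: B1 = {a, b, c}  B2 = {a, b, d}
Tree: B1–B2
Each bag holds 3 vertices, so the decomposition has width 2, which upper-bounds the treewidth. For the lower bound, G contains the cycle a–c–b–d–a, so G is not a forest; only forests have treewidth ≤ 1, hence tw(G) ≥ 2. Therefore the treewidth is 2.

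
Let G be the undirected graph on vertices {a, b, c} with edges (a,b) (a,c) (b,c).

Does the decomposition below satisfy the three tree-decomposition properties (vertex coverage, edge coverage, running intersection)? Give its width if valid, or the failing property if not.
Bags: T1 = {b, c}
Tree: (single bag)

A tree decomposition must satisfy three properties: every vertex lies in some bag; for every edge, both endpoints lie together in some bag; and for every vertex, the bags containing it form a connected subtree. Here vertex a appears in no bag, so the decomposition is invalid.

No — vertex a appears in no bag.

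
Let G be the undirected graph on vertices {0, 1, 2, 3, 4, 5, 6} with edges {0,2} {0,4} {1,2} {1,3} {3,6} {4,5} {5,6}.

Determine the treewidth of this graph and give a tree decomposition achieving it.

Every bag has size at most 3, so the width is 3 − 1 = 2 and tw(G) ≤ 2. The edges 4–0–2–1–3–6–5–4 form a cycle, so G is not a tree and its treewidth is at least 2. Combining the bounds, tw(G) = 2.

Treewidth 2.
One such decomposition:
Bags: B1 = {0, 2, 4}  B2 = {1, 2, 4}  B3 = {1, 3, 4}  B4 = {3, 4, 6}  B5 = {4, 5, 6}
Tree: B1–B2, B2–B3, B3–B4, B4–B5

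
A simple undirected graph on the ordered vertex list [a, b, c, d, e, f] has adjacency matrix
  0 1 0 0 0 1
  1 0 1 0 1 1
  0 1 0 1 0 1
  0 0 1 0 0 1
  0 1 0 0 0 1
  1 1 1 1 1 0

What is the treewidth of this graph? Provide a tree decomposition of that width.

Every bag has size at most 3, so the width is 3 − 1 = 2 and tw(G) ≤ 2. Conversely, {c, d, f} is a clique of size 3, and the vertices of any clique must share a bag in every tree decomposition; so some bag has ≥ 3 vertices and tw(G) ≥ 2. Therefore the treewidth is 2.

Treewidth 2.
One such decomposition:
Bags: B1 = {b, c, f}  B2 = {a, b, f}  B3 = {b, e, f}  B4 = {c, d, f}
Tree: B1–B2, B2–B3, B1–B4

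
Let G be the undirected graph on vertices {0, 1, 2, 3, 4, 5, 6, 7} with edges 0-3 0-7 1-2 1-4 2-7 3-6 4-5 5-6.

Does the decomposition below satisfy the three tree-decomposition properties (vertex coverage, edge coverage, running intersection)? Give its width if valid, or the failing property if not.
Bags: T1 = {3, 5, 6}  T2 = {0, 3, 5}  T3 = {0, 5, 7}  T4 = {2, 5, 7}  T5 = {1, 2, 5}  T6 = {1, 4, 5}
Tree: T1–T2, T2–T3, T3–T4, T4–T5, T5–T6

Vertex coverage: the bags together contain {0, 1, 2, 3, 4, 5, 6, 7}, the full vertex set. Edge coverage: each edge of G has both endpoints in at least one bag. Running intersection: for every vertex, the bags containing it form a connected subtree. All three properties hold, so this is a valid tree decomposition of width max|bag| − 1 = 2, and hence tw(G) ≤ 2.

Yes; width 2.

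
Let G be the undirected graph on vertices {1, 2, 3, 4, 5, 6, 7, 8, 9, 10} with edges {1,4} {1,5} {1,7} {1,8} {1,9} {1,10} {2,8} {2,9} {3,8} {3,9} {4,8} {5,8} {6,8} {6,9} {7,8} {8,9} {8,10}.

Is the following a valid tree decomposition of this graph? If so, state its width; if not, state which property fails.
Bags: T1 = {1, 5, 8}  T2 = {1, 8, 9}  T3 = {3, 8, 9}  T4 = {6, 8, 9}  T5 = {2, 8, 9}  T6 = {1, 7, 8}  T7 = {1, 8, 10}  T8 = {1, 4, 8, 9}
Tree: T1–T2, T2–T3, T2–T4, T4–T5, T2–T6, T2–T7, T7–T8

A tree decomposition must satisfy three properties: every vertex lies in some bag; for every edge, both endpoints lie together in some bag; and for every vertex, the bags containing it form a connected subtree. Here bags containing vertex 9 are not connected in the tree, so the decomposition is invalid.

No — bags containing vertex 9 are not connected in the tree.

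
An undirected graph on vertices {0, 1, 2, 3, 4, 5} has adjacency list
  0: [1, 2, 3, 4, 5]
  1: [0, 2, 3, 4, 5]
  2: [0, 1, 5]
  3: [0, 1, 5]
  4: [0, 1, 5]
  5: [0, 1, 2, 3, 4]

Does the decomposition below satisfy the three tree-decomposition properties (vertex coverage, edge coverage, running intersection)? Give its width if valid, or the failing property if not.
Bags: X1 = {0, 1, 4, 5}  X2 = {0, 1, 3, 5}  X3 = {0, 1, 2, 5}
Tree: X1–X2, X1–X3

Yes; width 3.

Every vertex of G appears in some bag (union = {0, 1, 2, 3, 4, 5}); every edge is covered by a bag; and for each vertex v the set of bags containing v is connected in the bag tree. The decomposition is therefore valid. The largest bag has 4 vertices, so the width is 3.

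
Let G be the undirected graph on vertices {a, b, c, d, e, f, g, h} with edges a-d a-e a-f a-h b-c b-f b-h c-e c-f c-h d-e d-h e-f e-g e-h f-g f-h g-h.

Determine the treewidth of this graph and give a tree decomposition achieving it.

Treewidth 3.
One optimal decomposition is:
Bags: B1 = {a, e, f, h}  B2 = {a, d, e, h}  B3 = {c, e, f, h}  B4 = {e, f, g, h}  B5 = {b, c, f, h}
Tree: B1–B2, B1–B3, B3–B4, B3–B5

Every bag has size at most 4, so the width is 4 − 1 = 3 and tw(G) ≤ 3. On the other hand G contains the 4-clique {a, d, e, h}. A clique must lie in a single bag of any decomposition, so no decomposition can have width below 3. The upper and lower bounds meet at 3, so that is the treewidth.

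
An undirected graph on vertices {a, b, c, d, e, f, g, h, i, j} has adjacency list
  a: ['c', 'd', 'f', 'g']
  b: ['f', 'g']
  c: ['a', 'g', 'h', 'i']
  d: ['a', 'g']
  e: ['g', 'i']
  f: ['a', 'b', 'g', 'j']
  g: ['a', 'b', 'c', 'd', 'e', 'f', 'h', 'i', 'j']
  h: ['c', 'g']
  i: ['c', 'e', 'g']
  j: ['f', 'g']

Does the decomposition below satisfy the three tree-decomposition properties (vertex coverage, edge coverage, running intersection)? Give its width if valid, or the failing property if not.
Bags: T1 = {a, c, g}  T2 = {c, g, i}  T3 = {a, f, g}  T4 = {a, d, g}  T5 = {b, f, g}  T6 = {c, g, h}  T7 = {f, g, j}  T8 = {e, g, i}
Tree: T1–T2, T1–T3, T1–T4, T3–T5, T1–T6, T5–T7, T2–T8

Checking the three conditions: (i) the bags cover all of {a, b, c, d, e, f, g, h, i, j}; (ii) for each edge, some bag contains both endpoints; (iii) the bags containing any fixed vertex form a subtree. All hold, so the decomposition is valid with width 3 − 1 = 2.

Yes; width 2.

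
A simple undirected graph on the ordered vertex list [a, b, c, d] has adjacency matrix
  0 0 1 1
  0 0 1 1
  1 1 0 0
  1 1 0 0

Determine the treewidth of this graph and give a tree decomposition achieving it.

Treewidth 2.
Bags: B1 = {a, b, c}  B2 = {a, b, d}
Tree: B1–B2

Each bag holds 3 vertices, so the decomposition has width 2, which upper-bounds the treewidth. Since b–c–a–d–b is a cycle in G, G is not acyclic. Forests are exactly the graphs of treewidth ≤ 1, so tw(G) ≥ 2. Therefore the treewidth is 2.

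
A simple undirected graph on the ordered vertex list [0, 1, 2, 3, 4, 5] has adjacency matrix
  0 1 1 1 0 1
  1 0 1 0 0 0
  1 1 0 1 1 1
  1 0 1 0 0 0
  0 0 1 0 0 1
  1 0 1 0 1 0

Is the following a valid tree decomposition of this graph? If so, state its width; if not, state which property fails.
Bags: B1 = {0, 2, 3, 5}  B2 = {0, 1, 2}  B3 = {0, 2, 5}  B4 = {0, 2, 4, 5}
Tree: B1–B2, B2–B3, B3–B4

No — bags containing vertex 5 are not connected in the tree.

A tree decomposition must satisfy three properties: every vertex lies in some bag; for every edge, both endpoints lie together in some bag; and for every vertex, the bags containing it form a connected subtree. Here bags containing vertex 5 are not connected in the tree, so the decomposition is invalid.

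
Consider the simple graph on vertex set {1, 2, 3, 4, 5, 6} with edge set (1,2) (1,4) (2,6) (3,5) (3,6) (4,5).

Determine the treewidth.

2

A width-2 tree decomposition is:
Bags: B1 = {1, 2, 4}  B2 = {2, 4, 5}  B3 = {2, 3, 5}  B4 = {2, 3, 6}
Tree: B1–B2, B2–B3, B3–B4
Every bag has size at most 3, so the width is 3 − 1 = 2 and tw(G) ≤ 2. Since 2–1–4–5–3–6–2 is a cycle in G, G is not acyclic. Forests are exactly the graphs of treewidth ≤ 1, so tw(G) ≥ 2. The upper and lower bounds meet at 2, so that is the treewidth.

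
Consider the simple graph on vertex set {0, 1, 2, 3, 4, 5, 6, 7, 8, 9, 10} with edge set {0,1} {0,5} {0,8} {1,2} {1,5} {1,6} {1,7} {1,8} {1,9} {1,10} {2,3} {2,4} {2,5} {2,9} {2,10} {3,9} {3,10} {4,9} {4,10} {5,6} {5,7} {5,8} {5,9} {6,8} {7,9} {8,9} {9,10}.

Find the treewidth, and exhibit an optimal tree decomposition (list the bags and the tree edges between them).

Every bag has size at most 4, so the width is 4 − 1 = 3 and tw(G) ≤ 3. For the lower bound, the 4 vertices {1, 2, 9, 10} are pairwise adjacent, and any tree decomposition puts a clique entirely inside one bag — forcing width ≥ 3. The upper and lower bounds meet at 3, so that is the treewidth.

Treewidth 3.
Bags: B1 = {1, 5, 8, 9}  B2 = {0, 1, 5, 8}  B3 = {1, 2, 5, 9}  B4 = {1, 5, 6, 8}  B5 = {1, 2, 9, 10}  B6 = {2, 3, 9, 10}  B7 = {1, 5, 7, 9}  B8 = {2, 4, 9, 10}
Tree: B1–B2, B1–B3, B2–B4, B3–B5, B5–B6, B3–B7, B6–B8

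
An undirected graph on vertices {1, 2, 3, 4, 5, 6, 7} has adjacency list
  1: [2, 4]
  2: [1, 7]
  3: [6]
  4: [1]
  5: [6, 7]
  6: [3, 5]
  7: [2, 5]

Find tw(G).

1

A width-1 tree decomposition is:
Bags: B1 = {3, 6}  B2 = {5, 6}  B3 = {5, 7}  B4 = {2, 7}  B5 = {1, 2}  B6 = {1, 4}
Tree: B1–B2, B2–B3, B3–B4, B4–B5, B5–B6
Every bag has size at most 2, so the width is 2 − 1 = 1 and tw(G) ≤ 1. G has an edge, so its treewidth is at least 1. Therefore the treewidth is 1.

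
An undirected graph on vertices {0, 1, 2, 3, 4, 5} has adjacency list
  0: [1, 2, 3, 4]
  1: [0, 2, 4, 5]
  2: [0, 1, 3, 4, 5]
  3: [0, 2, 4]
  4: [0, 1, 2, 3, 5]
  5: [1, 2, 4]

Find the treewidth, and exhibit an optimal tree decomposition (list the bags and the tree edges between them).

Every bag has size at most 4, so the width is 4 − 1 = 3 and tw(G) ≤ 3. Conversely, {0, 1, 2, 4} is a clique of size 4, and the vertices of any clique must share a bag in every tree decomposition; so some bag has ≥ 4 vertices and tw(G) ≥ 3. Combining the bounds, tw(G) = 3.

Treewidth 3.
Bags: B1 = {0, 1, 2, 4}  B2 = {0, 2, 3, 4}  B3 = {1, 2, 4, 5}
Tree: B1–B2, B1–B3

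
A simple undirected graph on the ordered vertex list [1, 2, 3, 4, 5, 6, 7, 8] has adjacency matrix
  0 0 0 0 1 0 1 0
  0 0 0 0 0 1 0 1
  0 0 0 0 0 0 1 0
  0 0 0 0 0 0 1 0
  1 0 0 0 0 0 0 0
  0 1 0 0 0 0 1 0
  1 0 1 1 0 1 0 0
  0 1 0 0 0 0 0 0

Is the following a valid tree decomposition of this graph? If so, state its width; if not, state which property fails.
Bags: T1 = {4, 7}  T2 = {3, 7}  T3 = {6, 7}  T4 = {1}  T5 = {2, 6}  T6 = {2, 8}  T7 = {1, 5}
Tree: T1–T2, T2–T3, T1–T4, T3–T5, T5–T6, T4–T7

A tree decomposition must satisfy three properties: every vertex lies in some bag; for every edge, both endpoints lie together in some bag; and for every vertex, the bags containing it form a connected subtree. Here edge (7,1) lies in no bag, so the decomposition is invalid.

No — edge (7,1) lies in no bag.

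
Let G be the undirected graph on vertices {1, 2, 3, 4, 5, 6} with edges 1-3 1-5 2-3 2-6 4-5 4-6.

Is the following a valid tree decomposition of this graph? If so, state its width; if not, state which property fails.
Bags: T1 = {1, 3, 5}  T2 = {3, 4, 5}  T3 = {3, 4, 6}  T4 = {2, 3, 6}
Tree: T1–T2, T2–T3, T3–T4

Checking the three conditions: (i) the bags cover all of {1, 2, 3, 4, 5, 6}; (ii) for each edge, some bag contains both endpoints; (iii) the bags containing any fixed vertex form a subtree. All hold, so the decomposition is valid with width 3 − 1 = 2.

Yes; width 2.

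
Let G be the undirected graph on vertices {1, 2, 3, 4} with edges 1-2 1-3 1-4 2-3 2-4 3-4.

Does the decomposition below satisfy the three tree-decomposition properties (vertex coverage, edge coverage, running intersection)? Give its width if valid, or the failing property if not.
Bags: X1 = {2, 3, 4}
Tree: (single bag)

No — vertex 1 appears in no bag.

A tree decomposition must satisfy three properties: every vertex lies in some bag; for every edge, both endpoints lie together in some bag; and for every vertex, the bags containing it form a connected subtree. Here vertex 1 appears in no bag, so the decomposition is invalid.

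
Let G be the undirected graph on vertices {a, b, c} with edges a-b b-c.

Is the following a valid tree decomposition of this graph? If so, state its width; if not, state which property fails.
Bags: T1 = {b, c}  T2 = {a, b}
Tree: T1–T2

Vertex coverage: the bags together contain {a, b, c}, the full vertex set. Edge coverage: each edge of G has both endpoints in at least one bag. Running intersection: for every vertex, the bags containing it form a connected subtree. All three properties hold, so this is a valid tree decomposition of width max|bag| − 1 = 1, and hence tw(G) ≤ 1.

Yes; width 1.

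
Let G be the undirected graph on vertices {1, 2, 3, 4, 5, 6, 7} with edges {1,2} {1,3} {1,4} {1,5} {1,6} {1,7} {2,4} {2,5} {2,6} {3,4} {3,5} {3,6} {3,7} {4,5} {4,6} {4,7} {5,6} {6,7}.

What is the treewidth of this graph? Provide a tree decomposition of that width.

Treewidth 4.
Bags: B1 = {1, 3, 4, 6, 7}  B2 = {1, 3, 4, 5, 6}  B3 = {1, 2, 4, 5, 6}
Tree: B1–B2, B2–B3

Each bag holds 5 vertices, so the decomposition has width 4, which upper-bounds the treewidth. On the other hand G contains the 5-clique {1, 2, 4, 5, 6}. A clique must lie in a single bag of any decomposition, so no decomposition can have width below 4. Combining the bounds, tw(G) = 4.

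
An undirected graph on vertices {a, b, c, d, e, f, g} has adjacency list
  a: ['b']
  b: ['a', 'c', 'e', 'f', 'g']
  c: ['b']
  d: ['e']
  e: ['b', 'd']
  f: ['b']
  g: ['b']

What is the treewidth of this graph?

A width-1 tree decomposition is:
Bags: B1 = {b, e}  B2 = {a, b}  B3 = {b, f}  B4 = {b, g}  B5 = {d, e}  B6 = {b, c}
Tree: B1–B2, B2–B3, B3–B4, B1–B5, B4–B6
Each bag holds 2 vertices, so the decomposition has width 1, which upper-bounds the treewidth. G has an edge, so its treewidth is at least 1. Hence tw(G) = 1 exactly.

1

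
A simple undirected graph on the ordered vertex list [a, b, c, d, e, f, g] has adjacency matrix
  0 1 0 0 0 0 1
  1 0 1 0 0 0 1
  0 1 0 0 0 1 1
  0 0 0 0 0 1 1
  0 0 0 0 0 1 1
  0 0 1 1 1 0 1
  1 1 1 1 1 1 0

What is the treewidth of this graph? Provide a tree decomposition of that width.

The largest bag has 3 vertices, giving width 2; this decomposition certifies tw(G) ≤ 2. Conversely, {a, b, g} is a clique of size 3, and the vertices of any clique must share a bag in every tree decomposition; so some bag has ≥ 3 vertices and tw(G) ≥ 2. Hence tw(G) = 2 exactly.

Treewidth 2.
Bags: B1 = {c, f, g}  B2 = {b, c, g}  B3 = {a, b, g}  B4 = {e, f, g}  B5 = {d, f, g}
Tree: B1–B2, B2–B3, B1–B4, B4–B5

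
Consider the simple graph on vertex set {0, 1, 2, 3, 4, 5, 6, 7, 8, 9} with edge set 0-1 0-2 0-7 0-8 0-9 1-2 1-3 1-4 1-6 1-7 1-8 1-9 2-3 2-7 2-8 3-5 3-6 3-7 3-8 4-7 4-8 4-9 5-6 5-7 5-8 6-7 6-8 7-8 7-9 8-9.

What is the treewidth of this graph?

4

A width-4 tree decomposition is:
Bags: B1 = {1, 2, 3, 7, 8}  B2 = {1, 3, 6, 7, 8}  B3 = {3, 5, 6, 7, 8}  B4 = {0, 1, 2, 7, 8}  B5 = {0, 1, 7, 8, 9}  B6 = {1, 4, 7, 8, 9}
Tree: B1–B2, B2–B3, B1–B4, B4–B5, B5–B6
The largest bag has 5 vertices, giving width 4; this decomposition certifies tw(G) ≤ 4. On the other hand G contains the 5-clique {0, 1, 7, 8, 9}. A clique must lie in a single bag of any decomposition, so no decomposition can have width below 4. Therefore the treewidth is 4.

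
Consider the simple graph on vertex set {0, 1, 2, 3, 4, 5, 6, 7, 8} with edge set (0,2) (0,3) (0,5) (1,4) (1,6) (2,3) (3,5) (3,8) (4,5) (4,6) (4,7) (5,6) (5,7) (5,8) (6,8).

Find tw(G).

2

A width-2 tree decomposition is:
Bags: B1 = {3, 5, 8}  B2 = {5, 6, 8}  B3 = {4, 5, 6}  B4 = {1, 4, 6}  B5 = {0, 3, 5}  B6 = {0, 2, 3}  B7 = {4, 5, 7}
Tree: B1–B2, B2–B3, B3–B4, B1–B5, B5–B6, B3–B7
Each bag holds 3 vertices, so the decomposition has width 2, which upper-bounds the treewidth. For the lower bound, the 3 vertices {1, 4, 6} are pairwise adjacent, and any tree decomposition puts a clique entirely inside one bag — forcing width ≥ 2. Combining the bounds, tw(G) = 2.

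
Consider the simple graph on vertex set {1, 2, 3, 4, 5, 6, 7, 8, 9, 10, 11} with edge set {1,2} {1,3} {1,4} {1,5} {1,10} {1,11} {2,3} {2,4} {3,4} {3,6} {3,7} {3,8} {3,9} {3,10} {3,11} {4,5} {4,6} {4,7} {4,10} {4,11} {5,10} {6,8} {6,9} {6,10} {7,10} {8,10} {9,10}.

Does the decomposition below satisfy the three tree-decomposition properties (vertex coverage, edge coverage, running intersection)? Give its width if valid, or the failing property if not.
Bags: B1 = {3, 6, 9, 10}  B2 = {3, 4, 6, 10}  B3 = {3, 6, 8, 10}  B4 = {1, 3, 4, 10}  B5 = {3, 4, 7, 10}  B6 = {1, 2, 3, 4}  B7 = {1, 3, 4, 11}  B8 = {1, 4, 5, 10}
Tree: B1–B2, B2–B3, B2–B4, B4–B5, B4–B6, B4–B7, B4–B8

Checking the three conditions: (i) the bags cover all of {1, 2, 3, 4, 5, 6, 7, 8, 9, 10, 11}; (ii) for each edge, some bag contains both endpoints; (iii) the bags containing any fixed vertex form a subtree. All hold, so the decomposition is valid with width 4 − 1 = 3.

Yes; width 3.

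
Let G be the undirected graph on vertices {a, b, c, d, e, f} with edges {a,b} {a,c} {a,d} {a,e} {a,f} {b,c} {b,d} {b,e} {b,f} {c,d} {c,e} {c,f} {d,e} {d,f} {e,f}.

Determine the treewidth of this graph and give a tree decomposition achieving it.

Treewidth 5.
One optimal decomposition is:
Bags: B1 = {a, b, c, d, e, f}
Tree: (single bag)

With just one bag of size 6, the width is 6 − 1 = 5, so tw(G) ≤ 5. For the lower bound, the 6 vertices {a, b, c, d, e, f} are pairwise adjacent, and any tree decomposition puts a clique entirely inside one bag — forcing width ≥ 5. Therefore the treewidth is 5.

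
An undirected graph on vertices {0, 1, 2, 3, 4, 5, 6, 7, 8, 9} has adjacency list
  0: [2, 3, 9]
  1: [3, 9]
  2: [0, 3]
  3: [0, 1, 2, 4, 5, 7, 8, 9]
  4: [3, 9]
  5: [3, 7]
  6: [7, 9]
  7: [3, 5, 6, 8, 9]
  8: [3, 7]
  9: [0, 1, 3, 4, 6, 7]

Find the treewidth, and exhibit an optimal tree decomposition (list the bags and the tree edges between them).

Treewidth 2.
One such decomposition:
Bags: B1 = {3, 7, 9}  B2 = {0, 3, 9}  B3 = {0, 2, 3}  B4 = {6, 7, 9}  B5 = {3, 7, 8}  B6 = {3, 5, 7}  B7 = {1, 3, 9}  B8 = {3, 4, 9}
Tree: B1–B2, B2–B3, B1–B4, B1–B5, B5–B6, B1–B7, B1–B8

Every bag has size at most 3, so the width is 3 − 1 = 2 and tw(G) ≤ 2. On the other hand G contains the 3-clique {3, 7, 8}. A clique must lie in a single bag of any decomposition, so no decomposition can have width below 2. Hence tw(G) = 2 exactly.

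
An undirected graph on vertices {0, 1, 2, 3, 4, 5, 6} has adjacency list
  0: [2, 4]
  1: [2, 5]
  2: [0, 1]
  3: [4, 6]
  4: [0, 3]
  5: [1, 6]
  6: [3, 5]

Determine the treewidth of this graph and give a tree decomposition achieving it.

Treewidth 2.
One optimal decomposition is:
Bags: B1 = {0, 2, 4}  B2 = {1, 2, 4}  B3 = {1, 4, 5}  B4 = {4, 5, 6}  B5 = {3, 4, 6}
Tree: B1–B2, B2–B3, B3–B4, B4–B5

Every bag has size at most 3, so the width is 3 − 1 = 2 and tw(G) ≤ 2. Since 4–0–2–1–5–6–3–4 is a cycle in G, G is not acyclic. Forests are exactly the graphs of treewidth ≤ 1, so tw(G) ≥ 2. The upper and lower bounds meet at 2, so that is the treewidth.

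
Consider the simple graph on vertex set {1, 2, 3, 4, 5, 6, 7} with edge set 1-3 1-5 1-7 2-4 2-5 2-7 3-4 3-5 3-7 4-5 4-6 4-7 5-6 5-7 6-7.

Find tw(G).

A width-3 tree decomposition is:
Bags: B1 = {1, 3, 5, 7}  B2 = {3, 4, 5, 7}  B3 = {2, 4, 5, 7}  B4 = {4, 5, 6, 7}
Tree: B1–B2, B2–B3, B3–B4
Each bag holds 4 vertices, so the decomposition has width 3, which upper-bounds the treewidth. For the lower bound, the 4 vertices {1, 3, 5, 7} are pairwise adjacent, and any tree decomposition puts a clique entirely inside one bag — forcing width ≥ 3. Therefore the treewidth is 3.

3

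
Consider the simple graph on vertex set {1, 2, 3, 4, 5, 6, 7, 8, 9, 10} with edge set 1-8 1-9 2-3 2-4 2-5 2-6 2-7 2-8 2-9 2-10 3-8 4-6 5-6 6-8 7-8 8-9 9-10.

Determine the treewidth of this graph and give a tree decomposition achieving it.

Treewidth 2.
One optimal decomposition is:
Bags: B1 = {2, 5, 6}  B2 = {2, 4, 6}  B3 = {2, 6, 8}  B4 = {2, 8, 9}  B5 = {2, 3, 8}  B6 = {2, 9, 10}  B7 = {2, 7, 8}  B8 = {1, 8, 9}
Tree: B1–B2, B1–B3, B3–B4, B3–B5, B4–B6, B5–B7, B4–B8

The largest bag has 3 vertices, giving width 2; this decomposition certifies tw(G) ≤ 2. For the lower bound, the 3 vertices {1, 8, 9} are pairwise adjacent, and any tree decomposition puts a clique entirely inside one bag — forcing width ≥ 2. The upper and lower bounds meet at 2, so that is the treewidth.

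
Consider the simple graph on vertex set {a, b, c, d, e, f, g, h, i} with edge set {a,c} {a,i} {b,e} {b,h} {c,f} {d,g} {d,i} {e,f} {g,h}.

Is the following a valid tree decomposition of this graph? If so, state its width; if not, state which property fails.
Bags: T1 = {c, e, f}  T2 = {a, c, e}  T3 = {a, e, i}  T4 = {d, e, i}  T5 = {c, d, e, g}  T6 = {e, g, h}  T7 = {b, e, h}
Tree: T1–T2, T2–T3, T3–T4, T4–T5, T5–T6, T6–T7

A tree decomposition must satisfy three properties: every vertex lies in some bag; for every edge, both endpoints lie together in some bag; and for every vertex, the bags containing it form a connected subtree. Here bags containing vertex c are not connected in the tree, so the decomposition is invalid.

No — bags containing vertex c are not connected in the tree.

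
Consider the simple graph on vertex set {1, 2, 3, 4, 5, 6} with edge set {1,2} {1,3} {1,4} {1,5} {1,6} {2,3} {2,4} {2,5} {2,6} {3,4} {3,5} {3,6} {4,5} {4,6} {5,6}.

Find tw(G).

A width-5 tree decomposition is:
Bags: B1 = {1, 2, 3, 4, 5, 6}
Tree: (single bag)
With just one bag of size 6, the width is 6 − 1 = 5, so tw(G) ≤ 5. For the lower bound, the 6 vertices {1, 2, 3, 4, 5, 6} are pairwise adjacent, and any tree decomposition puts a clique entirely inside one bag — forcing width ≥ 5. Combining the bounds, tw(G) = 5.

5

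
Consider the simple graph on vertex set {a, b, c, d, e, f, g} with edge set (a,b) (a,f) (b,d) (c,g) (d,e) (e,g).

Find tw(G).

1

A width-1 tree decomposition is:
Bags: B1 = {a, f}  B2 = {a, b}  B3 = {b, d}  B4 = {d, e}  B5 = {e, g}  B6 = {c, g}
Tree: B1–B2, B2–B3, B3–B4, B4–B5, B5–B6
Every bag has size at most 2, so the width is 2 − 1 = 1 and tw(G) ≤ 1. G has an edge, so its treewidth is at least 1. Hence tw(G) = 1 exactly.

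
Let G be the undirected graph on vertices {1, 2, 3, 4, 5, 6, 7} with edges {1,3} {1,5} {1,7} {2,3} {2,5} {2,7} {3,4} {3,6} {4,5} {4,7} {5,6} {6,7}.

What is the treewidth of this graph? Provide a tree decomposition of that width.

Every bag has size at most 4, so the width is 4 − 1 = 3 and tw(G) ≤ 3. For the lower bound: the 4 vertex sets {3,6}, {1,5}, {7}, {2} are disjoint, each induces a connected subgraph, and every pair is joined by at least one edge of G. Contracting each set to a single vertex therefore yields K_{4} as a minor, and since treewidth is minor-monotone, tw(G) ≥ tw(K_{4}) = 3. Therefore the treewidth is 3.

Treewidth 3.
One such decomposition:
Bags: B1 = {3, 5, 6, 7}  B2 = {1, 3, 5, 7}  B3 = {2, 3, 5, 7}  B4 = {3, 4, 5, 7}
Tree: B1–B2, B2–B3, B3–B4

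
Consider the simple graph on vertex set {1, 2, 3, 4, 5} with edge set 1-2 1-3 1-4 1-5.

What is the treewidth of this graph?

1

A width-1 tree decomposition is:
Bags: B1 = {1, 3}  B2 = {1, 2}  B3 = {1, 4}  B4 = {1, 5}
Tree: B1–B2, B2–B3, B3–B4
Each bag holds 2 vertices, so the decomposition has width 1, which upper-bounds the treewidth. Any graph with an edge has treewidth ≥ 1, and G has the edge 3–1. Hence tw(G) = 1 exactly.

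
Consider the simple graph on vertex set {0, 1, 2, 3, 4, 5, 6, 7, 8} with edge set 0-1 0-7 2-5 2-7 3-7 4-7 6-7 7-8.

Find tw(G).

1

A width-1 tree decomposition is:
Bags: B1 = {2, 7}  B2 = {7, 8}  B3 = {4, 7}  B4 = {0, 7}  B5 = {3, 7}  B6 = {0, 1}  B7 = {6, 7}  B8 = {2, 5}
Tree: B1–B2, B2–B3, B2–B4, B1–B5, B4–B6, B2–B7, B1–B8
Every bag has size at most 2, so the width is 2 − 1 = 1 and tw(G) ≤ 1. Since G has at least one edge (e.g. 2–7), it is not an edgeless graph, so tw(G) ≥ 1. Combining the bounds, tw(G) = 1.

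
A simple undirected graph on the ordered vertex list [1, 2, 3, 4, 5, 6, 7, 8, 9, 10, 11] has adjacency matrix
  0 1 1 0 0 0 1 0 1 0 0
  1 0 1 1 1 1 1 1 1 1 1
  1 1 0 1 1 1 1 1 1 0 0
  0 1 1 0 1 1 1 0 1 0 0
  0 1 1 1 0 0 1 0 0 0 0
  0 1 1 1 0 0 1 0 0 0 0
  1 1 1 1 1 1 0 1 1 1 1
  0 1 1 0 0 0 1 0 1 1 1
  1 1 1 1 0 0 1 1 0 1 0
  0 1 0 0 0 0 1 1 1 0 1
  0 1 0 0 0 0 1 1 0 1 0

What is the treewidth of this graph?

A width-4 tree decomposition is:
Bags: B1 = {2, 3, 4, 7, 9}  B2 = {2, 3, 7, 8, 9}  B3 = {2, 3, 4, 6, 7}  B4 = {2, 7, 8, 9, 10}  B5 = {1, 2, 3, 7, 9}  B6 = {2, 7, 8, 10, 11}  B7 = {2, 3, 4, 5, 7}
Tree: B1–B2, B1–B3, B2–B4, B1–B5, B4–B6, B3–B7
The largest bag has 5 vertices, giving width 4; this decomposition certifies tw(G) ≤ 4. On the other hand G contains the 5-clique {2, 7, 8, 10, 11}. A clique must lie in a single bag of any decomposition, so no decomposition can have width below 4. The upper and lower bounds meet at 4, so that is the treewidth.

4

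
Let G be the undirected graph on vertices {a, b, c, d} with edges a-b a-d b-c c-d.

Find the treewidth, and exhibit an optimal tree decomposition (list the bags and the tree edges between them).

The largest bag has 3 vertices, giving width 2; this decomposition certifies tw(G) ≤ 2. The edges d–c–b–a–d form a cycle, so G is not a tree and its treewidth is at least 2. The upper and lower bounds meet at 2, so that is the treewidth.

Treewidth 2.
Bags: B1 = {b, c, d}  B2 = {a, b, d}
Tree: B1–B2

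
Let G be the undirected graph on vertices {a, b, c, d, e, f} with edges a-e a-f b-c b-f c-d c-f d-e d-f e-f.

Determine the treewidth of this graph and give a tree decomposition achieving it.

The largest bag has 3 vertices, giving width 2; this decomposition certifies tw(G) ≤ 2. On the other hand G contains the 3-clique {d, e, f}. A clique must lie in a single bag of any decomposition, so no decomposition can have width below 2. The upper and lower bounds meet at 2, so that is the treewidth.

Treewidth 2.
One such decomposition:
Bags: B1 = {d, e, f}  B2 = {c, d, f}  B3 = {a, e, f}  B4 = {b, c, f}
Tree: B1–B2, B1–B3, B2–B4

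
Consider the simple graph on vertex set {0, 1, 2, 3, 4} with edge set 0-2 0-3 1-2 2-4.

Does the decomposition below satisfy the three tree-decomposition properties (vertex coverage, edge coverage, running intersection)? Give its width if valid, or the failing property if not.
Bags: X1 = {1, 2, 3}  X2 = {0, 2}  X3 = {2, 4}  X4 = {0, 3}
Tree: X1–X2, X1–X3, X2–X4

No — bags containing vertex 3 are not connected in the tree.

A tree decomposition must satisfy three properties: every vertex lies in some bag; for every edge, both endpoints lie together in some bag; and for every vertex, the bags containing it form a connected subtree. Here bags containing vertex 3 are not connected in the tree, so the decomposition is invalid.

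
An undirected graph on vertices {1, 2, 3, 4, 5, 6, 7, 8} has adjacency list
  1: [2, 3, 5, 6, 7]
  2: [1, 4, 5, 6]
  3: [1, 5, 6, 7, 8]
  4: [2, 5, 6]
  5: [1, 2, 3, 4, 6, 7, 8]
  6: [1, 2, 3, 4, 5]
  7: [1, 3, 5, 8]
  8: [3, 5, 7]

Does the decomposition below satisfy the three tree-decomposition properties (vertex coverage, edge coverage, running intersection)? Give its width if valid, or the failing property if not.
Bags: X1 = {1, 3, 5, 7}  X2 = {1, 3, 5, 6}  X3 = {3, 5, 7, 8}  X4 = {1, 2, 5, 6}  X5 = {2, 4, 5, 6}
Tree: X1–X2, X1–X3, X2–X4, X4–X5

Vertex coverage: the bags together contain {1, 2, 3, 4, 5, 6, 7, 8}, the full vertex set. Edge coverage: each edge of G has both endpoints in at least one bag. Running intersection: for every vertex, the bags containing it form a connected subtree. All three properties hold, so this is a valid tree decomposition of width max|bag| − 1 = 3, and hence tw(G) ≤ 3.

Yes; width 3.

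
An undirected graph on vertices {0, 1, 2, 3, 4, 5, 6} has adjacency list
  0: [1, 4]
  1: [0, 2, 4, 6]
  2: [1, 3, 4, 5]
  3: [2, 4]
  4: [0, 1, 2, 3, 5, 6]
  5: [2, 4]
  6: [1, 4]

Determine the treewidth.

A width-2 tree decomposition is:
Bags: B1 = {1, 2, 4}  B2 = {2, 4, 5}  B3 = {1, 4, 6}  B4 = {2, 3, 4}  B5 = {0, 1, 4}
Tree: B1–B2, B1–B3, B2–B4, B1–B5
The largest bag has 3 vertices, giving width 2; this decomposition certifies tw(G) ≤ 2. Conversely, {0, 1, 4} is a clique of size 3, and the vertices of any clique must share a bag in every tree decomposition; so some bag has ≥ 3 vertices and tw(G) ≥ 2. The upper and lower bounds meet at 2, so that is the treewidth.

2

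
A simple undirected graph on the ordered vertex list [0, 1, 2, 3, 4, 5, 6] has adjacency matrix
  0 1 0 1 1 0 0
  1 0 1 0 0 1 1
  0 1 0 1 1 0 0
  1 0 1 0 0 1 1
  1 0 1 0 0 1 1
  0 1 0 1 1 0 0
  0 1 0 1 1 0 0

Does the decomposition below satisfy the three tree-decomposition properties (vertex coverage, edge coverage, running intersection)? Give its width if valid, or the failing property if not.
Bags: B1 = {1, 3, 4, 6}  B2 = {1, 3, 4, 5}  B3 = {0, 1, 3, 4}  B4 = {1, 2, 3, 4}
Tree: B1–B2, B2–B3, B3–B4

Checking the three conditions: (i) the bags cover all of {0, 1, 2, 3, 4, 5, 6}; (ii) for each edge, some bag contains both endpoints; (iii) the bags containing any fixed vertex form a subtree. All hold, so the decomposition is valid with width 4 − 1 = 3.

Yes; width 3.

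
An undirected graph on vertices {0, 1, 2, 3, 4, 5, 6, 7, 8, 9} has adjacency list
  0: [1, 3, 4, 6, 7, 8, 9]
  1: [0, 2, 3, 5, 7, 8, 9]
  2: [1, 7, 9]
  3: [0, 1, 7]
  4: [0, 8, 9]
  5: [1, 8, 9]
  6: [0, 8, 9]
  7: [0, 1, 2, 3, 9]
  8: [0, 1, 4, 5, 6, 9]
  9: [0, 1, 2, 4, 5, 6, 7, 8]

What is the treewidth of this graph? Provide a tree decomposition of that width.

Each bag holds 4 vertices, so the decomposition has width 3, which upper-bounds the treewidth. On the other hand G contains the 4-clique {0, 1, 8, 9}. A clique must lie in a single bag of any decomposition, so no decomposition can have width below 3. Hence tw(G) = 3 exactly.

Treewidth 3.
Bags: B1 = {0, 1, 8, 9}  B2 = {0, 6, 8, 9}  B3 = {0, 1, 7, 9}  B4 = {0, 1, 3, 7}  B5 = {1, 2, 7, 9}  B6 = {1, 5, 8, 9}  B7 = {0, 4, 8, 9}
Tree: B1–B2, B1–B3, B3–B4, B3–B5, B1–B6, B2–B7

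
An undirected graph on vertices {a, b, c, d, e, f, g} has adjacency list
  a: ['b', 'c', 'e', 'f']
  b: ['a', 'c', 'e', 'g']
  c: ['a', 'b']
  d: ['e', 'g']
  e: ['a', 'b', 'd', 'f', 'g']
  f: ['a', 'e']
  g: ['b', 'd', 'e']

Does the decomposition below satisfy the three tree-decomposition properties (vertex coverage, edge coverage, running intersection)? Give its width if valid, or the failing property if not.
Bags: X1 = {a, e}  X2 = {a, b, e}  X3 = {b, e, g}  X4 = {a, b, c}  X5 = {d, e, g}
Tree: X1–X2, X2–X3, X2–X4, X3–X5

A tree decomposition must satisfy three properties: every vertex lies in some bag; for every edge, both endpoints lie together in some bag; and for every vertex, the bags containing it form a connected subtree. Here vertex f appears in no bag, so the decomposition is invalid.

No — vertex f appears in no bag.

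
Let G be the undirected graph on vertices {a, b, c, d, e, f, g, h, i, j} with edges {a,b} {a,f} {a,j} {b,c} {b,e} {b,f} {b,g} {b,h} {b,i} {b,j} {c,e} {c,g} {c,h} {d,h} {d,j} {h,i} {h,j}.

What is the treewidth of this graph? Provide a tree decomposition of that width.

Treewidth 2.
One such decomposition:
Bags: B1 = {b, h, j}  B2 = {b, h, i}  B3 = {b, c, h}  B4 = {a, b, j}  B5 = {b, c, e}  B6 = {b, c, g}  B7 = {d, h, j}  B8 = {a, b, f}
Tree: B1–B2, B1–B3, B1–B4, B3–B5, B5–B6, B1–B7, B4–B8

Every bag has size at most 3, so the width is 3 − 1 = 2 and tw(G) ≤ 2. Conversely, {d, h, j} is a clique of size 3, and the vertices of any clique must share a bag in every tree decomposition; so some bag has ≥ 3 vertices and tw(G) ≥ 2. Therefore the treewidth is 2.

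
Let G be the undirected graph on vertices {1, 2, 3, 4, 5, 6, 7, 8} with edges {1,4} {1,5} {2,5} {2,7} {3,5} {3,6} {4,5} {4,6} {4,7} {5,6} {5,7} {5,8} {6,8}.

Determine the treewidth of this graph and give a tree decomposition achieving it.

Every bag has size at most 3, so the width is 3 − 1 = 2 and tw(G) ≤ 2. Conversely, {5, 6, 8} is a clique of size 3, and the vertices of any clique must share a bag in every tree decomposition; so some bag has ≥ 3 vertices and tw(G) ≥ 2. The upper and lower bounds meet at 2, so that is the treewidth.

Treewidth 2.
Bags: B1 = {3, 5, 6}  B2 = {4, 5, 6}  B3 = {1, 4, 5}  B4 = {4, 5, 7}  B5 = {2, 5, 7}  B6 = {5, 6, 8}
Tree: B1–B2, B2–B3, B3–B4, B4–B5, B2–B6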